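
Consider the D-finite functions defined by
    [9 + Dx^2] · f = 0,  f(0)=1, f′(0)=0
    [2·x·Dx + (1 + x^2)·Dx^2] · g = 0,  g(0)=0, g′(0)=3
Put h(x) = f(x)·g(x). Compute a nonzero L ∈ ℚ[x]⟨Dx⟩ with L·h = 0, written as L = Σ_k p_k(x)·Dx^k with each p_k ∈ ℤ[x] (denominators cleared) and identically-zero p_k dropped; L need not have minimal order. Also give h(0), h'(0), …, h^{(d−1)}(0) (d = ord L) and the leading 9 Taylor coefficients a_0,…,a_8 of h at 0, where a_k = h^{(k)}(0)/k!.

L = (1170 + 3834·x^2 + 4779·x^4 + 2916·x^6 + 729·x^8) + (396·x + 1044·x^3 + 972·x^5 + 324·x^7)·Dx + (220 + 768·x^2 + 1026·x^4 + 648·x^6 + 162·x^8)·Dx^2 + (44·x + 116·x^3 + 108·x^5 + 36·x^7)·Dx^3 + (10 + 38·x^2 + 55·x^4 + 36·x^6 + 9·x^8)·Dx^4  (order 4).
h: a_k = 0, 3, 0, -29/2, 0, 609/40, 0, -5343/560, 0, …
ICs: h(0) = 0, h′(0) = 3, h′′(0) = 0, h′′′(0) = -87.

f: a_k = 1, 0, -9/2, 0, 27/8, 0, -81/80, 0, 729/4480, …
g: a_k = 0, 3, 0, -1, 0, 3/5, 0, -3/7, 0, …
L₀ := L_f ⊗_s L_g (sym. prod.), ord ≤ 4.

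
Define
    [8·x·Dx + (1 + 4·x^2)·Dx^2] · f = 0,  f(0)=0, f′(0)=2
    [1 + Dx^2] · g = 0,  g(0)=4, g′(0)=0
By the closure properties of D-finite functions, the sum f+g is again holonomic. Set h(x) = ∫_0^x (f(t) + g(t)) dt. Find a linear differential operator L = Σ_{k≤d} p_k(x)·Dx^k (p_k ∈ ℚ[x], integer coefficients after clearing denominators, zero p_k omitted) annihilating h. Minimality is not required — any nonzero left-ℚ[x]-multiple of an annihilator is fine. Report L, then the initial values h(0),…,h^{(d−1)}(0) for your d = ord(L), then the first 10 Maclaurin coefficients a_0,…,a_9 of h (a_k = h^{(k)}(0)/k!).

L = (-376·x + 1600·x^3 + 128·x^5)·Dx^2 + (-7 + 76·x^2 + 432·x^4 + 64·x^6)·Dx^3 + (-376·x + 1600·x^3 + 128·x^5)·Dx^4 + (-7 + 76·x^2 + 432·x^4 + 64·x^6)·Dx^5  (order 5).
h: a_k = 0, 4, 1, -2/3, -2/3, 1/30, 16/15, -1/1260, -16/7, 1/90720, …
ICs: h(0) = 0, h′(0) = 4, h′′(0) = 2, h′′′(0) = -4, h′′′′(0) = -16.

f: a_k = 0, 2, 0, -8/3, 0, 32/5, 0, -128/7, 0, 512/9, …
g: a_k = 4, 0, -2, 0, 1/6, 0, -1/180, 0, 1/10080, 0, …
f+g: L₀ = lclm(L_f,L_g), ord ≤ 2+2.
Integrate: L := L₀·Dx.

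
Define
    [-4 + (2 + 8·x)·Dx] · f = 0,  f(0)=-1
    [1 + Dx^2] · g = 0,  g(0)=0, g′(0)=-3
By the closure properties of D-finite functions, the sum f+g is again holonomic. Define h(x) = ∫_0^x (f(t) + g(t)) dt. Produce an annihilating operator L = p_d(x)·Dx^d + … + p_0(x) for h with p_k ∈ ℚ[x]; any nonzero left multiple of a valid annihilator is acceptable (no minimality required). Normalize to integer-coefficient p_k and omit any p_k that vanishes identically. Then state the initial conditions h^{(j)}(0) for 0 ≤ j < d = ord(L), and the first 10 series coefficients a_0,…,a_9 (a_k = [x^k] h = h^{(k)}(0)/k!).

L = (-26 - 16·x - 32·x^2)·Dx + (-3 - 4·x + 48·x^2 + 64·x^3)·Dx^2 + (-26 - 16·x - 32·x^2)·Dx^3 + (-3 - 4·x + 48·x^2 + 64·x^3)·Dx^4  (order 4).
h: a_k = 0, -1, -5/2, 2/3, -7/8, 2, -1121/240, 12, -443519/13440, 286/3, …
ICs: h(0) = 0, h′(0) = -1, h′′(0) = -5, h′′′(0) = 4.

f: a_k = -1, -2, 2, -4, 10, -28, 84, -264, 858, -2860, …
g: a_k = 0, -3, 0, 1/2, 0, -1/40, 0, 1/1680, 0, -1/120960, …
Weyl lclm of L_f,L_g ⇒ L₀ (ord ≤ 3).
Integrate: L := L₀·Dx.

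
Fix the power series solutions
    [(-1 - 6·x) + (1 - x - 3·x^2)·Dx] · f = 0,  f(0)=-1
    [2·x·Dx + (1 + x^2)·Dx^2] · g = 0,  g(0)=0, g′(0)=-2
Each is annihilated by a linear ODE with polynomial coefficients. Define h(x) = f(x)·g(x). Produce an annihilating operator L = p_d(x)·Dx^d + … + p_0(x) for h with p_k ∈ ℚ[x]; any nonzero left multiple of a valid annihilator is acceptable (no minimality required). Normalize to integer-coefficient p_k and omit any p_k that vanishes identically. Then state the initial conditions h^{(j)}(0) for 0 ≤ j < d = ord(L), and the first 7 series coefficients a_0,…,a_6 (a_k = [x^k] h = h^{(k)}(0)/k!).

f: a_k = -1, -1, -4, -7, -19, -40, -97, …
g: a_k = 0, -2, 0, 2/3, 0, -2/5, 0, …
Sym-product of L_f,L_g gives L₀ (≤ ord 2).
L = (6 + 2·x + 18·x^2) + (2 + 10·x + 4·x^2 + 18·x^3)·Dx + (-1 + x + 2·x^2 + x^3 + 3·x^4)·Dx^2  (order 2).
h: a_k = 0, 2, 2, 22/3, 40/3, 536/15, 1136/15, …
ICs: h(0) = 0, h′(0) = 2.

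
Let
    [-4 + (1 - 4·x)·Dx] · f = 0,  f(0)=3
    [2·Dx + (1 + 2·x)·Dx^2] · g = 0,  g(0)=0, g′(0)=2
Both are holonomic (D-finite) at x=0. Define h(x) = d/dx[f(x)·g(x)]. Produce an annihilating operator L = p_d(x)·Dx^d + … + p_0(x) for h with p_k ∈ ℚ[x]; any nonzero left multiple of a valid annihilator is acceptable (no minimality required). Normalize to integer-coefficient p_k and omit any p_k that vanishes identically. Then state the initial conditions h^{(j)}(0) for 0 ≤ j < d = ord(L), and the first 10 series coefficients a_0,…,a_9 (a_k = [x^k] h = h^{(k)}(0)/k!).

f: a_k = 3, 12, 48, 192, 768, 3072, 12288, 49152, 196608, 786432, …
g: a_k = 0, 2, -2, 8/3, -4, 32/5, -32/3, 128/7, -32, 512/9, …
f·g: L₀ = L_f ⊗_s L_g, ord ≤ 1·2.
Derive L from L₀ (diff closure).
L = 32 + (8 + 40·x)·Dx + (-1 + 2·x + 8·x^2)·Dx^2  (order 2).
h: a_k = 6, 36, 240, 1232, 6256, 149184/5, 698112/5, 22312704/35, 100460928/35, 267831296/21, …
ICs: h(0) = 6, h′(0) = 36.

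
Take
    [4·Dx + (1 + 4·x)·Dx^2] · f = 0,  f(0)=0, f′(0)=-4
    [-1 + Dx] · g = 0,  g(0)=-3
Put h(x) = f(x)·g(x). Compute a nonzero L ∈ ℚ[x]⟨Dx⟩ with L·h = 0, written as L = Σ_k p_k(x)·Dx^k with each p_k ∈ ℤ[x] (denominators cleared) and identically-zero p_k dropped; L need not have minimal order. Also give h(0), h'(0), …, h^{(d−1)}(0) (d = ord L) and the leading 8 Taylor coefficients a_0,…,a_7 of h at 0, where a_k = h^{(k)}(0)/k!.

f: a_k = 0, -4, 8, -64/3, 64, -1024/5, 2048/3, -16384/7, …
g: a_k = -3, -3, -3/2, -1/2, -1/8, -1/40, -1/240, -1/1680, …
h₀=f·g: eliminate ⇒ L₀, order ≤ 2·1.
L = (-3 + 4·x) + (2 - 8·x)·Dx + (1 + 4·x)·Dx^2  (order 2).
h: a_k = 0, 12, -12, 46, -138, 4509/10, -9119/6, 2205587/420, …
ICs: h(0) = 0, h′(0) = 12.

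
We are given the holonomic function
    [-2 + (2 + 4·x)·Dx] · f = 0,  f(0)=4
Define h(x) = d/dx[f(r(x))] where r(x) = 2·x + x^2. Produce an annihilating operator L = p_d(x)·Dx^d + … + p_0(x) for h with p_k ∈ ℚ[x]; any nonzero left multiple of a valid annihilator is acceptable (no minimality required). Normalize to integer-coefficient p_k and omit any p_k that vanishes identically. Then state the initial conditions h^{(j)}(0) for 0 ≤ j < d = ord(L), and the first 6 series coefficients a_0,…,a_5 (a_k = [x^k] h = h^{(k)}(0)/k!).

L = -1 + (-1 - 5·x - 6·x^2 - 2·x^3)·Dx  (order 1).
h: a_k = 8, -8, 24, -72, 220, -684, …
ICs: h(0) = 8.

f: a_k = 4, 4, -2, 2, -5/2, 7/2, …
Change of var in L_f (x↦r) gives L₀.
h₀' ⇒ L via d/dx closure of L₀.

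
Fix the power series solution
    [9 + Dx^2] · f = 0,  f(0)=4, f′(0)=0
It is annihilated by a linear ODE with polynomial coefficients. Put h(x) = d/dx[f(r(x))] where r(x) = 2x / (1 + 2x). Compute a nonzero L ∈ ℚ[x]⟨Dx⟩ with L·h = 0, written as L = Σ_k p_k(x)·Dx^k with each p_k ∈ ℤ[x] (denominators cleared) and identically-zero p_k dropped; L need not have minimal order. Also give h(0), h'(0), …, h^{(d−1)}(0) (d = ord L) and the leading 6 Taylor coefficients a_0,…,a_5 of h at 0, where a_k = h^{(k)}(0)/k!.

L = (60 + 96·x + 96·x^2) + (12 + 72·x + 144·x^2 + 96·x^3)·Dx + (1 + 8·x + 24·x^2 + 32·x^3 + 16·x^4)·Dx^2  (order 2).
h: a_k = 0, -144, 864, -2592, 2880, 78624/5, …
ICs: h(0) = 0, h′(0) = -144.

f: a_k = 4, 0, -18, 0, 27/2, 0, …
Substitute x→r, Dx→(1/r')Dx; clear ⇒ L₀.
h₀' ⇒ L via d/dx closure of L₀.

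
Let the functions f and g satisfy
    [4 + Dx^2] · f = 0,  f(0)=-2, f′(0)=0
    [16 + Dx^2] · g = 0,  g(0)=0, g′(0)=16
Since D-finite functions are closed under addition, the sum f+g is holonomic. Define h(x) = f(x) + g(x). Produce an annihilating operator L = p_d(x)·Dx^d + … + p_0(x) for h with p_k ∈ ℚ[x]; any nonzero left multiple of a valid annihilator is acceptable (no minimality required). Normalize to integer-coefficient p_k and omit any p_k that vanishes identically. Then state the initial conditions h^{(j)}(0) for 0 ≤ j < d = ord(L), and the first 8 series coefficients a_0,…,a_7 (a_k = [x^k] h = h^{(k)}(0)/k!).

L = 64 + 20·Dx^2 + Dx^4  (order 4).
h: a_k = -2, 16, 4, -128/3, -4/3, 512/15, 8/45, -4096/315, …
ICs: h(0) = -2, h′(0) = 16, h′′(0) = 8, h′′′(0) = -256.

f: a_k = -2, 0, 4, 0, -4/3, 0, 8/45, 0, …
g: a_k = 0, 16, 0, -128/3, 0, 512/15, 0, -4096/315, …
L₀ := lclm(L_f,L_g); ord L₀ ≤ 2+2.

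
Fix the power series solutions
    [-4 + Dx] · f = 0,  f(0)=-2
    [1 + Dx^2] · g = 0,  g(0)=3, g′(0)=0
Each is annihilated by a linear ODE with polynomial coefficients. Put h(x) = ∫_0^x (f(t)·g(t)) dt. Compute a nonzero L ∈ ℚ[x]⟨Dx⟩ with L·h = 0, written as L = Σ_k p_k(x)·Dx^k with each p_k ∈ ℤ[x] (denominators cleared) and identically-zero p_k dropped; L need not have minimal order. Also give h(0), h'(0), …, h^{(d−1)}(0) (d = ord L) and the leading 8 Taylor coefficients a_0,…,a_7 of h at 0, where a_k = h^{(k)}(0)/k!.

L = 17·Dx - 8·Dx^2 + Dx^3  (order 3).
h: a_k = 0, -6, -12, -15, -13, -161/20, -101/30, -33/56, …
ICs: h(0) = 0, h′(0) = -6, h′′(0) = -24.

f: a_k = -2, -8, -16, -64/3, -64/3, -256/15, -512/45, -2048/315, …
g: a_k = 3, 0, -3/2, 0, 1/8, 0, -1/240, 0, …
Product ⇒ symmetric product L₀, ord ≤ 2.
Integrate: L := L₀·Dx.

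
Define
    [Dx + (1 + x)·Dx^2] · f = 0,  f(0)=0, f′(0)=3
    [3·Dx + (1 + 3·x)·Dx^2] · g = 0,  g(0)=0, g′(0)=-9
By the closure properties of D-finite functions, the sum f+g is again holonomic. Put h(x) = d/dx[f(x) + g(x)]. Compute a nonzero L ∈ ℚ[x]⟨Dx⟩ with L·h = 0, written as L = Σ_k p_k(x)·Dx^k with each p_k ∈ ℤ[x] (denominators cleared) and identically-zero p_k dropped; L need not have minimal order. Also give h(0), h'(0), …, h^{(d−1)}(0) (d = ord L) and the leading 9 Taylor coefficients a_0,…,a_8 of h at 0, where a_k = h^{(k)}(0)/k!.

f: a_k = 0, 3, -3/2, 1, -3/4, 3/5, -1/2, 3/7, -3/8, …
g: a_k = 0, -9, 27/2, -27, 243/4, -729/5, 729/2, -6561/7, 19683/8, …
h₀=f+g: left-lcm gives L₀, ord ≤ 4.
h₀' ⇒ L via d/dx closure of L₀.
L = 6 + (8 + 12·x)·Dx + (1 + 4·x + 3·x^2)·Dx^2  (order 2).
h: a_k = -6, 24, -78, 240, -726, 2184, -6558, 19680, -59046, …
ICs: h(0) = -6, h′(0) = 24.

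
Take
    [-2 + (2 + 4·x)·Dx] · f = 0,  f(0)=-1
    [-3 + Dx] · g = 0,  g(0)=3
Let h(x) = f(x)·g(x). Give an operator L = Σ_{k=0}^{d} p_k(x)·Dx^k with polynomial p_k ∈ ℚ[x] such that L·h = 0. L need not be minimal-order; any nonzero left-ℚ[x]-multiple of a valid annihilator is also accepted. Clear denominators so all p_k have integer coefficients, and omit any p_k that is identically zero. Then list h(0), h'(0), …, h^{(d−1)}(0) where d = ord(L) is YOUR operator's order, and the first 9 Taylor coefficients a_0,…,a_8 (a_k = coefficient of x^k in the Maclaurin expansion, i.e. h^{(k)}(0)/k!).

f: a_k = -1, -1, 1/2, -1/2, 5/8, -7/8, 21/16, -33/16, 429/128, …
g: a_k = 3, 9, 27/2, 27/2, 81/8, 243/40, 243/80, 729/560, 2187/4480, …
Product ⇒ symmetric product L₀, ord ≤ 1.
L = (-4 - 6·x) + (1 + 2·x)·Dx  (order 1).
h: a_k = -3, -12, -21, -24, -39/2, -66/5, -63/10, -144/35, 117/280, …
ICs: h(0) = -3.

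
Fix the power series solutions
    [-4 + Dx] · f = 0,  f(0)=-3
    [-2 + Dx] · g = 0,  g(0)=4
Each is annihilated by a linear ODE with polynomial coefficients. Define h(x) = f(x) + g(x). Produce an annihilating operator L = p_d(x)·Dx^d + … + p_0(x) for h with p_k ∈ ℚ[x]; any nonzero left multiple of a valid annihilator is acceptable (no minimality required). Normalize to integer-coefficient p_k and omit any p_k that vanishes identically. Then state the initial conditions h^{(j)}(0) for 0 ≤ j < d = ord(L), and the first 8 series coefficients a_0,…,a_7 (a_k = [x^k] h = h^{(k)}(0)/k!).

f: a_k = -3, -12, -24, -32, -32, -128/5, -256/15, -1024/105, …
g: a_k = 4, 8, 8, 16/3, 8/3, 16/15, 16/45, 32/315, …
Weyl lclm of L_f,L_g ⇒ L₀ (ord ≤ 2).
L = 8 - 6·Dx + Dx^2  (order 2).
h: a_k = 1, -4, -16, -80/3, -88/3, -368/15, -752/45, -608/63, …
ICs: h(0) = 1, h′(0) = -4.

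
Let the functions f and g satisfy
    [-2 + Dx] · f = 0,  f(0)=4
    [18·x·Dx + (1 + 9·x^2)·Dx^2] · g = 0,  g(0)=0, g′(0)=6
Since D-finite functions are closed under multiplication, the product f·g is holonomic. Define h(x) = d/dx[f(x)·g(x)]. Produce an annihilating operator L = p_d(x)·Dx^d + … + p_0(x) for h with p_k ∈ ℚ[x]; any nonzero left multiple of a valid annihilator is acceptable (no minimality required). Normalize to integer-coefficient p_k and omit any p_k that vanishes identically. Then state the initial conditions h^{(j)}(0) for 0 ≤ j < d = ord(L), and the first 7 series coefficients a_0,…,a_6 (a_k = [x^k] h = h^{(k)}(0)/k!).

f: a_k = 4, 8, 8, 16/3, 8/3, 16/15, 16/45, …
g: a_k = 0, 6, 0, -18, 0, 486/5, 0, …
Product ⇒ symmetric product L₀, ord ≤ 2.
Derive L from L₀ (diff closure).
L = (-14 - 72·x + 558·x^2 - 648·x^3 + 324·x^4) + (5 + 54·x - 315·x^2 + 486·x^3 - 324·x^4)·Dx + (1 - 9·x + 18·x^2 - 81·x^3 + 81·x^4)·Dx^2  (order 2).
h: a_k = 24, 96, -72, -448, 1304, 4128, -185608/15, …
ICs: h(0) = 24, h′(0) = 96.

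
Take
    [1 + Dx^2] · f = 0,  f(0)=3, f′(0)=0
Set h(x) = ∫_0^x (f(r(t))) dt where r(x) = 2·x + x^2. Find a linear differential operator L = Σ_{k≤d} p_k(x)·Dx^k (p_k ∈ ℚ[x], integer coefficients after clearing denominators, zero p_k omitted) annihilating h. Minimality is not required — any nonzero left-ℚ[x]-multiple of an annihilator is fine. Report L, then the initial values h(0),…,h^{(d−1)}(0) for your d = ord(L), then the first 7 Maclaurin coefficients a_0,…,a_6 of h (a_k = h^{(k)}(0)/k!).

L = (4 + 12·x + 12·x^2 + 4·x^3)·Dx - Dx^2 + (1 + x)·Dx^3  (order 3).
h: a_k = 0, 3, 0, -2, -3/2, 1/10, 2/3, …
ICs: h(0) = 0, h′(0) = 3, h′′(0) = 0.

f: a_k = 3, 0, -3/2, 0, 1/8, 0, -1/240, …
L₀ from L_f via x↦r, Dx↦r'^{-1}Dx.
h=∫h₀ ⇒ L = L₀·Dx.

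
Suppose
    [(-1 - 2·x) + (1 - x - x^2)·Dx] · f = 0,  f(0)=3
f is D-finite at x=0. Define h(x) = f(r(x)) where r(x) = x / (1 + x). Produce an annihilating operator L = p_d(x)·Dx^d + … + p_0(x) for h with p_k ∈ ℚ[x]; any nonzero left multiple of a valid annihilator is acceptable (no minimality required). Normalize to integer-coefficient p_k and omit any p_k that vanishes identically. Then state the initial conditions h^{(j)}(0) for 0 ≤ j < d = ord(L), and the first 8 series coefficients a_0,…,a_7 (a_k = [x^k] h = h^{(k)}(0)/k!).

f: a_k = 3, 3, 6, 9, 15, 24, 39, 63, …
h₀=f(r): pull back L_f along r ⇒ L₀.
L = (1 + 3·x) + (-1 - 2·x + x^3)·Dx  (order 1).
h: a_k = 3, 3, 3, 0, 3, -3, 6, -9, …
ICs: h(0) = 3.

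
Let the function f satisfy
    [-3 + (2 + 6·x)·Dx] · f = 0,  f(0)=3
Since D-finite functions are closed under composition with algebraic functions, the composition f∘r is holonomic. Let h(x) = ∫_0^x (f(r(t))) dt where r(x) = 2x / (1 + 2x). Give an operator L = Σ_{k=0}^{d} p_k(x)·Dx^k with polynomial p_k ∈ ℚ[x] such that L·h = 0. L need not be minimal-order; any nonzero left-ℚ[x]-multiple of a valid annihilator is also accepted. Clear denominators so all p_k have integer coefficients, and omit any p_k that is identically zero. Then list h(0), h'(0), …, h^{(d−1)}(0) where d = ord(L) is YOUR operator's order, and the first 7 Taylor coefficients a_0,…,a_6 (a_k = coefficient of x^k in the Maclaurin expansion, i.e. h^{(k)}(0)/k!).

f: a_k = 3, 9/2, -27/8, 81/16, -1215/128, 5103/256, -45927/1024, …
f∘r: x↦r, Dx↦Dx/r' in L_f ⇒ L₀.
h=∫₀ˣh₀: take L = L₀·Dx.
L = -3·Dx + (1 + 10·x + 16·x^2)·Dx^2  (order 2).
h: a_k = 0, 3, 9/2, -21/2, 261/8, -5031/40, 9069/16, …
ICs: h(0) = 0, h′(0) = 3.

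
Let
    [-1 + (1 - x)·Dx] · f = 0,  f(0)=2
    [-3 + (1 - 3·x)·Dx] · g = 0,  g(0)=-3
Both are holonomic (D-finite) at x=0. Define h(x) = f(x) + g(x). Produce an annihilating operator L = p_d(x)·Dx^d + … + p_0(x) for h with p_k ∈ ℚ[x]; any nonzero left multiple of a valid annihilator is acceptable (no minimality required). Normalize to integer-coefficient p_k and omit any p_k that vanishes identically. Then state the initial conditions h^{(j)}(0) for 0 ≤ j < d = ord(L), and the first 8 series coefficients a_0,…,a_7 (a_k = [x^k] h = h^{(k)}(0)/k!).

L = -6 + (8 - 12·x)·Dx + (-1 + 4·x - 3·x^2)·Dx^2  (order 2).
h: a_k = -1, -7, -25, -79, -241, -727, -2185, -6559, …
ICs: h(0) = -1, h′(0) = -7.

f: a_k = 2, 2, 2, 2, 2, 2, 2, 2, …
g: a_k = -3, -9, -27, -81, -243, -729, -2187, -6561, …
Weyl lclm of L_f,L_g ⇒ L₀ (ord ≤ 2).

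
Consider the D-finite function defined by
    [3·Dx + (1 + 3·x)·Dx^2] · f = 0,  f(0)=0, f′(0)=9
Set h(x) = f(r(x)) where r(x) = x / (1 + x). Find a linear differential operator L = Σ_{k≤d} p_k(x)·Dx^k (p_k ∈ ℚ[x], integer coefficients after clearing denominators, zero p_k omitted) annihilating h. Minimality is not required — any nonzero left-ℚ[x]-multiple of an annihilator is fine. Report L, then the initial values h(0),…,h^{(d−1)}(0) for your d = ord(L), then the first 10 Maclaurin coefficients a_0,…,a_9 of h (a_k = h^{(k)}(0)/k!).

f: a_k = 0, 9, -27/2, 27, -243/4, 729/5, -729/2, 6561/7, -19683/8, 6561, …
Substitute x→r, Dx→(1/r')Dx; clear ⇒ L₀.
L = (5 + 8·x)·Dx + (1 + 5·x + 4·x^2)·Dx^2  (order 2).
h: a_k = 0, 9, -45/2, 63, -765/4, 3069/5, -4095/2, 49149/7, -196605/8, 87381, …
ICs: h(0) = 0, h′(0) = 9.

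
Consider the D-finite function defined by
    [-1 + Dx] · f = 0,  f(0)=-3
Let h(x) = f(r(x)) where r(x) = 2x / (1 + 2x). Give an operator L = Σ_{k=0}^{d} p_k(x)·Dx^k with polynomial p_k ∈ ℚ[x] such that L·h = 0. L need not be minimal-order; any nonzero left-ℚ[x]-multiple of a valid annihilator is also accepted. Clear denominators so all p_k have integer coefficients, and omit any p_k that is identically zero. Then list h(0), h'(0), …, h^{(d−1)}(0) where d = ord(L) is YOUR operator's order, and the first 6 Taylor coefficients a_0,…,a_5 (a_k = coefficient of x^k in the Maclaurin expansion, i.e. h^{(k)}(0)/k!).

L = -2 + (1 + 4·x + 4·x^2)·Dx  (order 1).
h: a_k = -3, -6, 6, -4, -2, 76/5, …
ICs: h(0) = -3.

f: a_k = -3, -3, -3/2, -1/2, -1/8, -1/40, …
h₀=f(r): pull back L_f along r ⇒ L₀.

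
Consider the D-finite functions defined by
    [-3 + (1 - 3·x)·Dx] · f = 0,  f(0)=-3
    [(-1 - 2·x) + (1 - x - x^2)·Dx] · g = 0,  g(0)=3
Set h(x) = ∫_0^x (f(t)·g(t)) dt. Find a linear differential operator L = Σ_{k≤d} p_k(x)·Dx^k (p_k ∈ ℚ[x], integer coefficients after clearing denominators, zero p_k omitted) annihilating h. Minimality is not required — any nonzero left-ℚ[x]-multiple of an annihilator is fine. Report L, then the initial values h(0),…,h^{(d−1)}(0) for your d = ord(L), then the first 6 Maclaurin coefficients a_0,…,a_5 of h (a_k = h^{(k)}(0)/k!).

L = (-4 + 4·x + 9·x^2)·Dx + (1 - 4·x + 2·x^2 + 3·x^3)·Dx^2  (order 2).
h: a_k = 0, -9, -18, -42, -405/4, -252, …
ICs: h(0) = 0, h′(0) = -9.

f: a_k = -3, -9, -27, -81, -243, -729, …
g: a_k = 3, 3, 6, 9, 15, 24, …
L₀ := L_f ⊗_s L_g (sym. prod.), ord ≤ 1.
h=∫h₀ ⇒ L = L₀·Dx.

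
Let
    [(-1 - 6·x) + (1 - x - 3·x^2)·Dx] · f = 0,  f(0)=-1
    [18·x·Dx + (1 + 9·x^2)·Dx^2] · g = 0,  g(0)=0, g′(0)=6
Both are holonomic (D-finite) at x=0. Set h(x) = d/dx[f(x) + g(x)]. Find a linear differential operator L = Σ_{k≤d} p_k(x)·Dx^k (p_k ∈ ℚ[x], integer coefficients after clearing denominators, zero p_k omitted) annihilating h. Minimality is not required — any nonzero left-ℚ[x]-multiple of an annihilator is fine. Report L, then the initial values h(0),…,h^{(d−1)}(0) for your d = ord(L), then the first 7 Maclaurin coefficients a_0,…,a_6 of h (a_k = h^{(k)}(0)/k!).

L = (-72 + 288·x + 4428·x^2 + 9720·x^3 + 33534·x^4 + 13122·x^6) + (30 + 180·x + 144·x^2 + 1728·x^3 + 9153·x^4 + 23814·x^5 + 2187·x^6 + 13122·x^7)·Dx + (-4 - 14·x - 114·x^2 + 36·x^3 - 459·x^4 + 1539·x^5 + 2430·x^6 + 729·x^7 + 2187·x^8)·Dx^2  (order 2).
h: a_k = 5, -8, -75, -76, 286, -582, -5893, …
ICs: h(0) = 5, h′(0) = -8.

f: a_k = -1, -1, -4, -7, -19, -40, -97, …
g: a_k = 0, 6, 0, -18, 0, 486/5, 0, …
Weyl lclm of L_f,L_g ⇒ L₀ (ord ≤ 3).
Derive L from L₀ (diff closure).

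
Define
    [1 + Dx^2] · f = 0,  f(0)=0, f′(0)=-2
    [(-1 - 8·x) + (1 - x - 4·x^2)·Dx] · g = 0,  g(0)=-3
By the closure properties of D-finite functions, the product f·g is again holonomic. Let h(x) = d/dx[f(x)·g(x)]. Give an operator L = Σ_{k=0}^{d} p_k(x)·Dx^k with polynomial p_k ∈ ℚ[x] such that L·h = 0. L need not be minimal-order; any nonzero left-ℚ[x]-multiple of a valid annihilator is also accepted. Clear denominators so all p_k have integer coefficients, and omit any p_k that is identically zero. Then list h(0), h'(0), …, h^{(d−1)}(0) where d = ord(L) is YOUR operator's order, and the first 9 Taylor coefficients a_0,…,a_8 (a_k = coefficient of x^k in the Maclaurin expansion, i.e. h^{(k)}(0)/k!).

L = (159 - 2·x - 7·x^2 + 8·x^3 + 16·x^4) + (22 + 178·x + 24·x^2 + 64·x^3)·Dx + (-7 + 6·x + 25·x^2 + 8·x^3 + 16·x^4)·Dx^2  (order 2).
h: a_k = 6, 12, 87, 212, 3381/4, 22863/10, 888089/120, 2168417/105, 411895657/6720, …
ICs: h(0) = 6, h′(0) = 12.

f: a_k = 0, -2, 0, 1/3, 0, -1/60, 0, 1/2520, 0, …
g: a_k = -3, -3, -15, -27, -87, -195, -543, -1323, -3495, …
L₀ := L_f ⊗_s L_g (sym. prod.), ord ≤ 2.
Derive L from L₀ (diff closure).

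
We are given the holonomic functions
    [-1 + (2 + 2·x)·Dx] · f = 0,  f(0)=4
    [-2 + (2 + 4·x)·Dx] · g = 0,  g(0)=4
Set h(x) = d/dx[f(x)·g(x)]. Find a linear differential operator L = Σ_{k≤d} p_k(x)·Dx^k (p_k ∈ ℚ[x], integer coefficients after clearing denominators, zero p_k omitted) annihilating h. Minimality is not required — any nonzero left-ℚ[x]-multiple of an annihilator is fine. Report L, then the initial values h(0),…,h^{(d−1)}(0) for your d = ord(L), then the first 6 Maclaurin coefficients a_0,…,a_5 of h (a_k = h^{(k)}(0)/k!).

L = -1 + (-6 - 26·x - 36·x^2 - 16·x^3)·Dx  (order 1).
h: a_k = 24, -4, 9, -37/2, 585/16, -2271/32, …
ICs: h(0) = 24.

f: a_k = 4, 2, -1/2, 1/4, -5/32, 7/64, …
g: a_k = 4, 4, -2, 2, -5/2, 7/2, …
Sym-product of L_f,L_g gives L₀ (≤ ord 1).
h=h₀': d/dx-closure on L₀ ⇒ L.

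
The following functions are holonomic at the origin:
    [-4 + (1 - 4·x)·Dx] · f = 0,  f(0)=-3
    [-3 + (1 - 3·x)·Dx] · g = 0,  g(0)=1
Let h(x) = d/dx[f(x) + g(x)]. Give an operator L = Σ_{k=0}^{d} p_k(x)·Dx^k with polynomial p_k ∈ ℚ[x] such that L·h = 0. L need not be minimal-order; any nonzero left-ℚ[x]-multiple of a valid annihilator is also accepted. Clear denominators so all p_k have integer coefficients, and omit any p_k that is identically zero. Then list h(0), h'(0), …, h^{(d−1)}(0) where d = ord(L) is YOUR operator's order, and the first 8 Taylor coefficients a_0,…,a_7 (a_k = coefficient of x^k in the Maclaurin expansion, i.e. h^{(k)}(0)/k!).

f: a_k = -3, -12, -48, -192, -768, -3072, -12288, -49152, …
g: a_k = 1, 3, 9, 27, 81, 243, 729, 2187, …
Sum ⇒ L₀ = lclm(L_f,L_g) in ℚ(x)⟨Dx⟩.
h₀' ⇒ L via d/dx closure of L₀.
L = 72 + (-21 + 72·x)·Dx + (1 - 7·x + 12·x^2)·Dx^2  (order 2).
h: a_k = -9, -78, -495, -2748, -14145, -69354, -328755, -1520376, …
ICs: h(0) = -9, h′(0) = -78.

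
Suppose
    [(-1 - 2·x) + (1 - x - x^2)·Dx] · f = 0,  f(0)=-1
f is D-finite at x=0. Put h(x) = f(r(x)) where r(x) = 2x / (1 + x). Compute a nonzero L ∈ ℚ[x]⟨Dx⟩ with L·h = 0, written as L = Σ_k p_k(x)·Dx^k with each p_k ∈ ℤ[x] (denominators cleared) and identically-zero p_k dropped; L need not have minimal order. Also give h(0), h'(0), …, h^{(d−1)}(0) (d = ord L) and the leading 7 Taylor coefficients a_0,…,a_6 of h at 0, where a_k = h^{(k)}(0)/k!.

L = (2 + 10·x) + (-1 - x + 5·x^2 + 5·x^3)·Dx  (order 1).
h: a_k = -1, -2, -6, -10, -30, -50, -150, …
ICs: h(0) = -1.

f: a_k = -1, -1, -2, -3, -5, -8, -13, …
Substitute x→r, Dx→(1/r')Dx; clear ⇒ L₀.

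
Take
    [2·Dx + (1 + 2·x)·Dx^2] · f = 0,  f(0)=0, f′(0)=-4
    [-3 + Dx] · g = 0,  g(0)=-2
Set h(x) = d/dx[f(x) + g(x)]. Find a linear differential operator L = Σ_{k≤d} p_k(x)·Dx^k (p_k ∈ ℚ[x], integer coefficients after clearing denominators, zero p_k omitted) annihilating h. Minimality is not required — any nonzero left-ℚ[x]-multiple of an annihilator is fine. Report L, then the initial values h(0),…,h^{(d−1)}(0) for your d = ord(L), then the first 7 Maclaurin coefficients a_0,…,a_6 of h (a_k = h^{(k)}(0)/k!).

L = (-42 - 36·x) + (-1 - 36·x - 36·x^2)·Dx + (5 + 16·x + 12·x^2)·Dx^2  (order 2).
h: a_k = -10, -10, -43, 5, -337/4, 2317/20, -10483/40, …
ICs: h(0) = -10, h′(0) = -10.

f: a_k = 0, -4, 4, -16/3, 8, -64/5, 64/3, …
g: a_k = -2, -6, -9, -9, -27/4, -81/20, -81/40, …
L₀ := lclm(L_f,L_g); ord L₀ ≤ 2+1.
Differentiate: ansatz ord ≤ ord L₀ ⇒ L.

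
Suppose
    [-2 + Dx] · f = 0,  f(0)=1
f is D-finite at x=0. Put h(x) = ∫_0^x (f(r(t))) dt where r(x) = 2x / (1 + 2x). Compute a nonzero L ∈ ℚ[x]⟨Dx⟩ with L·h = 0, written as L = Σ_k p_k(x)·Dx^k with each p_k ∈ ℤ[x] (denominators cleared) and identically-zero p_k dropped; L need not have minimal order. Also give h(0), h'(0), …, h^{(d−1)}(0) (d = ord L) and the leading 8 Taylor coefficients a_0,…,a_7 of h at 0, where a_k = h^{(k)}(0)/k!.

f: a_k = 1, 2, 2, 4/3, 2/3, 4/15, 4/45, 8/315, …
Substitute x→r, Dx→(1/r')Dx; clear ⇒ L₀.
Integrate: L := L₀·Dx.
L = -4·Dx + (1 + 4·x + 4·x^2)·Dx^2  (order 2).
h: a_k = 0, 1, 2, 0, -4/3, 32/15, -32/15, 256/315, …
ICs: h(0) = 0, h′(0) = 1.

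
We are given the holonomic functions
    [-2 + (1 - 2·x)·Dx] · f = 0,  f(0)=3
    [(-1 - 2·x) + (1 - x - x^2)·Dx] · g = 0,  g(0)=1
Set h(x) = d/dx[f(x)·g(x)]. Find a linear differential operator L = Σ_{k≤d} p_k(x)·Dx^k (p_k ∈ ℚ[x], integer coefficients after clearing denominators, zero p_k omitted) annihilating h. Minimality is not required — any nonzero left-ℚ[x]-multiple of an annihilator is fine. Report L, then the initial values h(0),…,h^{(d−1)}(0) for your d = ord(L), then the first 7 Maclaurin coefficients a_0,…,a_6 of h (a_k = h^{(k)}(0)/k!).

L = (16 - 30·x - 30·x^2 + 32·x^3 + 48·x^4) + (-3 + 11·x - 3·x^2 - 22·x^3 + 10·x^4 + 12·x^5)·Dx  (order 1).
h: a_k = 9, 48, 171, 516, 1410, 3618, 8883, …
ICs: h(0) = 9.

f: a_k = 3, 6, 12, 24, 48, 96, 192, …
g: a_k = 1, 1, 2, 3, 5, 8, 13, …
L₀ := L_f ⊗_s L_g (sym. prod.), ord ≤ 1.
Differentiate: ansatz ord ≤ ord L₀ ⇒ L.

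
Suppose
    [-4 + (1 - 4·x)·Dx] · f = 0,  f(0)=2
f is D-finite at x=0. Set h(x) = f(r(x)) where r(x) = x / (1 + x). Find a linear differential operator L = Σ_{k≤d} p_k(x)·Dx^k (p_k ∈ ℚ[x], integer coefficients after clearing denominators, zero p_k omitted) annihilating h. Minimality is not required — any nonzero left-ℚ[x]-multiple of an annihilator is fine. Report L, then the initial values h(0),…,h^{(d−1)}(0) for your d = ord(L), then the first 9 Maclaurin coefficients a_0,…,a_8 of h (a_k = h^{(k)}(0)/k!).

f: a_k = 2, 8, 32, 128, 512, 2048, 8192, 32768, 131072, …
h₀=f(r): pull back L_f along r ⇒ L₀.
L = 4 + (-1 + 2·x + 3·x^2)·Dx  (order 1).
h: a_k = 2, 8, 24, 72, 216, 648, 1944, 5832, 17496, …
ICs: h(0) = 2.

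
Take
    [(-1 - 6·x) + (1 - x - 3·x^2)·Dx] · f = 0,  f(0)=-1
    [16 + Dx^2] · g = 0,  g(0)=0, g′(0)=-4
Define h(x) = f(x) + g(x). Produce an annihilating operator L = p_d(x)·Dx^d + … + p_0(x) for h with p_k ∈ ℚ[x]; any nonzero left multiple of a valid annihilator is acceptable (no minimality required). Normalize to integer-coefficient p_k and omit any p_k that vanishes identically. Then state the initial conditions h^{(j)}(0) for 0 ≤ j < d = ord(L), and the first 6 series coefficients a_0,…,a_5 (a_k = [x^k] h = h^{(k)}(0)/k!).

L = (464 + 2816·x + 416·x^2 + 2112·x^3 + 5760·x^4 + 6912·x^5) + (-192 + 304·x + 672·x^2 - 1312·x^3 - 1008·x^4 + 3456·x^5 + 3456·x^6)·Dx + (29 + 176·x + 26·x^2 + 132·x^3 + 360·x^4 + 432·x^5)·Dx^2 + (-12 + 19·x + 42·x^2 - 82·x^3 - 63·x^4 + 216·x^5 + 216·x^6)·Dx^3  (order 3).
h: a_k = -1, -5, -4, 11/3, -19, -728/15, …
ICs: h(0) = -1, h′(0) = -5, h′′(0) = -8.

f: a_k = -1, -1, -4, -7, -19, -40, …
g: a_k = 0, -4, 0, 32/3, 0, -128/15, …
L₀ := lclm(L_f,L_g); ord L₀ ≤ 1+2.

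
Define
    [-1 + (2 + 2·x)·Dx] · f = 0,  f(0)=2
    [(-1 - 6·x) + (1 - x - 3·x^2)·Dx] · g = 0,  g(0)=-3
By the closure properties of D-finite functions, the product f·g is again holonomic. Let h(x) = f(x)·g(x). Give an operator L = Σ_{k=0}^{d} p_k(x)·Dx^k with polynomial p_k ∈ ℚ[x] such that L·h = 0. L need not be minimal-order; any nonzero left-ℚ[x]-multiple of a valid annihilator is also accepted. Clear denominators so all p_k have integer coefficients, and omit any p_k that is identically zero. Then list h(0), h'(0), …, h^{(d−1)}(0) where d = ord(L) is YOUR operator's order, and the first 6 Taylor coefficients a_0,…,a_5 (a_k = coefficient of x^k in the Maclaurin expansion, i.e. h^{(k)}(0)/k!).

f: a_k = 2, 1, -1/4, 1/8, -5/64, 7/128, …
g: a_k = -3, -3, -12, -21, -57, -120, …
Product ⇒ symmetric product L₀, ord ≤ 1.
L = (3 + 13·x + 9·x^2) + (-2 + 8·x^2 + 6·x^3)·Dx  (order 1).
h: a_k = -6, -9, -105/4, -429/8, -8457/64, -37527/128, …
ICs: h(0) = -6.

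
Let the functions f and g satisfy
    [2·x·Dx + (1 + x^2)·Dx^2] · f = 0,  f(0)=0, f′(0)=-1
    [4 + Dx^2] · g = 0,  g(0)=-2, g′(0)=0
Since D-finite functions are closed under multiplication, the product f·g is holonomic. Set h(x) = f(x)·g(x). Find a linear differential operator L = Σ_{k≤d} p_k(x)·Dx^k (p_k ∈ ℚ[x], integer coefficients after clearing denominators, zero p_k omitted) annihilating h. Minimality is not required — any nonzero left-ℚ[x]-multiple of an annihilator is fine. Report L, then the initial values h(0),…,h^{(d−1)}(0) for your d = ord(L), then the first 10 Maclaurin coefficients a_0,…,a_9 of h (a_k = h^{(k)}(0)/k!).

f: a_k = 0, -1, 0, 1/3, 0, -1/5, 0, 1/7, 0, -1/9, …
g: a_k = -2, 0, 4, 0, -4/3, 0, 8/45, 0, -4/315, 0, …
f·g: L₀ = L_f ⊗_s L_g, ord ≤ 2·2.
L = (160 + 464·x^2 + 464·x^4 + 256·x^6 + 64·x^8) + (96·x + 224·x^3 + 192·x^5 + 64·x^7)·Dx + (60 + 188·x^2 + 216·x^4 + 128·x^6 + 32·x^8)·Dx^2 + (24·x + 56·x^3 + 48·x^5 + 16·x^7)·Dx^3 + (5 + 18·x^2 + 25·x^4 + 16·x^6 + 4·x^8)·Dx^4  (order 4).
h: a_k = 0, 2, 0, -14/3, 0, 46/15, 0, -538/315, 0, 214/189, …
ICs: h(0) = 0, h′(0) = 2, h′′(0) = 0, h′′′(0) = -28.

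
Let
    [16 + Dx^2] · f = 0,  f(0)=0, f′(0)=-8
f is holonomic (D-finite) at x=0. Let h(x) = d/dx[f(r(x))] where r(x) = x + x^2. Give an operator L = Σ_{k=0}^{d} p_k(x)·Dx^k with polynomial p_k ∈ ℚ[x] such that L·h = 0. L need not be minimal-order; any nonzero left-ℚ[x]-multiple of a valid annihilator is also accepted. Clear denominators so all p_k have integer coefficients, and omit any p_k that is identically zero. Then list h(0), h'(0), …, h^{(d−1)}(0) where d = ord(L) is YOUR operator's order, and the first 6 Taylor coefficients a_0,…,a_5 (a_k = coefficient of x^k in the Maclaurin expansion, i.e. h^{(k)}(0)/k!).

f: a_k = 0, -8, 0, 64/3, 0, -256/15, …
f∘r: x↦r, Dx↦Dx/r' in L_f ⇒ L₀.
Differentiate: ansatz ord ≤ ord L₀ ⇒ L.
L = (28 + 128·x + 384·x^2 + 512·x^3 + 256·x^4) + (-6 - 12·x)·Dx + (1 + 4·x + 4·x^2)·Dx^2  (order 2).
h: a_k = -8, -16, 64, 256, 704/3, -384, …
ICs: h(0) = -8, h′(0) = -16.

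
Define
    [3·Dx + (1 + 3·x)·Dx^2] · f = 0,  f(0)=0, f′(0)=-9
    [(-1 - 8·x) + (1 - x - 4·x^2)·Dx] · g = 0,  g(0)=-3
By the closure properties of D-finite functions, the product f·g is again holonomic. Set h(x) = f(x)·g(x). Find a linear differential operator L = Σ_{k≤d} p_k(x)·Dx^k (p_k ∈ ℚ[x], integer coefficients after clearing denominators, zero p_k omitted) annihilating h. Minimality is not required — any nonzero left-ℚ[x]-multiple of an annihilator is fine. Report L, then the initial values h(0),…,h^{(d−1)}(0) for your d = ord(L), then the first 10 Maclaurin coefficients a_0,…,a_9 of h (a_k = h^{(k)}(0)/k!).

f: a_k = 0, -9, 27/2, -27, 243/4, -729/5, 729/2, -6561/7, 19683/8, -6561, …
g: a_k = -3, -3, -15, -27, -87, -195, -543, -1323, -3495, -8787, …
Sym-product of L_f,L_g gives L₀ (≤ ord 2).
L = (11 + 48·x) + (-1 + 25·x + 60·x^2)·Dx + (-1 - 2·x + 7·x^2 + 12·x^3)·Dx^2  (order 2).
h: a_k = 0, 27, -27/2, 351/2, -243/4, 21573/20, -5157/20, 192321/28, -432297/280, 12771783/280, …
ICs: h(0) = 0, h′(0) = 27.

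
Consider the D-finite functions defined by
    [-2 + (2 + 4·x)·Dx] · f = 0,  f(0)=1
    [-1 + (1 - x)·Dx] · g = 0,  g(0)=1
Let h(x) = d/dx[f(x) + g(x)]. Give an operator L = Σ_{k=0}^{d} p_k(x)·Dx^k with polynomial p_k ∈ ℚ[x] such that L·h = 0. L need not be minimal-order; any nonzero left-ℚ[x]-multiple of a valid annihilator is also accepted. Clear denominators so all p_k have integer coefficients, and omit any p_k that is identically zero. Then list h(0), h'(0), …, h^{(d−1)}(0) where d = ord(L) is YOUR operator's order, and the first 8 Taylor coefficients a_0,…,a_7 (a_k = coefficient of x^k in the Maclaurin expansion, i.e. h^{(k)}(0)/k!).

f: a_k = 1, 1, -1/2, 1/2, -5/8, 7/8, -21/16, 33/16, …
g: a_k = 1, 1, 1, 1, 1, 1, 1, 1, …
L₀ := lclm(L_f,L_g); ord L₀ ≤ 1+1.
h=h₀': d/dx-closure on L₀ ⇒ L.
L = (-4 - 2·x) + (-1 - 10·x - 7·x^2)·Dx + (1 + 2·x - x^2 - 2·x^3)·Dx^2  (order 2).
h: a_k = 2, 1, 9/2, 3/2, 75/8, -15/8, 343/16, -301/16, …
ICs: h(0) = 2, h′(0) = 1.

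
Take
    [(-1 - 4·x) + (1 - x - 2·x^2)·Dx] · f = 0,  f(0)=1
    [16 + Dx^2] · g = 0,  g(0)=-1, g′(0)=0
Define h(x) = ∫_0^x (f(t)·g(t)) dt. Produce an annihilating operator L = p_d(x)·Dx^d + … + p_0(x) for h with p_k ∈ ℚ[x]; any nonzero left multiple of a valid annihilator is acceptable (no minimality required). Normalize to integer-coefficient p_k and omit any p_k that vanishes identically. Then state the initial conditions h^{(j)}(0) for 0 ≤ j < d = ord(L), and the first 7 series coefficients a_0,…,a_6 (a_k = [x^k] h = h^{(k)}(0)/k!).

f: a_k = 1, 1, 3, 5, 11, 21, 43, …
g: a_k = -1, 0, 8, 0, -32/3, 0, 256/45, …
Sym-product of L_f,L_g gives L₀ (≤ ord 2).
h=∫h₀ ⇒ L = L₀·Dx.
L = (-12 + 16·x + 32·x^2)·Dx + (2 + 8·x)·Dx^2 + (-1 + x + 2·x^2)·Dx^3  (order 3).
h: a_k = 0, -1, -1/2, 5/3, 3/4, 7/15, 25/18, …
ICs: h(0) = 0, h′(0) = -1, h′′(0) = -1.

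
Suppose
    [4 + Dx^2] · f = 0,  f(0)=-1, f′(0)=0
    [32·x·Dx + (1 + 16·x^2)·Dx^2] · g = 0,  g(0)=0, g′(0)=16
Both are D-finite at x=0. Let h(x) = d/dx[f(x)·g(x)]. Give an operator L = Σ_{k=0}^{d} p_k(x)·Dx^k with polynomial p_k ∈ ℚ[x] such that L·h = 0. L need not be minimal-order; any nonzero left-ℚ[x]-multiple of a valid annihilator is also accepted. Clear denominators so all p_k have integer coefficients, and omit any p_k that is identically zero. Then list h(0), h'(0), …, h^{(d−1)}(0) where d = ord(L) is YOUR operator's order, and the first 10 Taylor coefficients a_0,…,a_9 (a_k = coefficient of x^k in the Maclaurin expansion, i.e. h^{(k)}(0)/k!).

f: a_k = -1, 0, 2, 0, -2/3, 0, 4/45, 0, -2/315, 0, …
g: a_k = 0, 16, 0, -256/3, 0, 4096/5, 0, -65536/7, 0, 1048576/9, …
f·g: L₀ = L_f ⊗_s L_g, ord ≤ 2·2.
h₀' ⇒ L via d/dx closure of L₀.
L = (62288 + 2213376·x^2 + 73428992·x^4 + 58982400·x^6 + 3145728·x^8 - 167772160·x^10 + 268435456·x^12) + (35072·x + 2871296·x^3 + 39976960·x^5 + 52428800·x^7 + 83886080·x^9 + 268435456·x^11)·Dx + (15912 + 579328·x^2 + 18954240·x^4 + 19529728·x^6 + 9961472·x^8 - 16777216·x^10 + 134217728·x^12)·Dx^2 + (8768·x + 717824·x^3 + 9994240·x^5 + 13107200·x^7 + 20971520·x^9 + 67108864·x^11)·Dx^3 + (85 + 6496·x^2 + 149248·x^4 + 1196032·x^6 + 2293760·x^8 + 6291456·x^10 + 16777216·x^12)·Dx^4  (order 4).
h: a_k = -16, 0, 352, 0, -15008/3, 0, 3483584/45, 0, -25663712/21, 0, …
ICs: h(0) = -16, h′(0) = 0, h′′(0) = 704, h′′′(0) = 0.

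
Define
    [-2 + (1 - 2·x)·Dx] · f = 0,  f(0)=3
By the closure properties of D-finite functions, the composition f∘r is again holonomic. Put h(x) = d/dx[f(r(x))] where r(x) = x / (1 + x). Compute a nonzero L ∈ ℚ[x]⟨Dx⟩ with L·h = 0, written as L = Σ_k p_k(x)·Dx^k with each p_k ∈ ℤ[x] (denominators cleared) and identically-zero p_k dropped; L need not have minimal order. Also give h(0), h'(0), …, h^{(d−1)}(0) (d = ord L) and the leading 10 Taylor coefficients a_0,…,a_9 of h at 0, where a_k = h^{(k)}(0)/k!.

L = 2 + (-1 + x)·Dx  (order 1).
h: a_k = 6, 12, 18, 24, 30, 36, 42, 48, 54, 60, …
ICs: h(0) = 6.

f: a_k = 3, 6, 12, 24, 48, 96, 192, 384, 768, 1536, …
Change of var in L_f (x↦r) gives L₀.
h=h₀': d/dx-closure on L₀ ⇒ L.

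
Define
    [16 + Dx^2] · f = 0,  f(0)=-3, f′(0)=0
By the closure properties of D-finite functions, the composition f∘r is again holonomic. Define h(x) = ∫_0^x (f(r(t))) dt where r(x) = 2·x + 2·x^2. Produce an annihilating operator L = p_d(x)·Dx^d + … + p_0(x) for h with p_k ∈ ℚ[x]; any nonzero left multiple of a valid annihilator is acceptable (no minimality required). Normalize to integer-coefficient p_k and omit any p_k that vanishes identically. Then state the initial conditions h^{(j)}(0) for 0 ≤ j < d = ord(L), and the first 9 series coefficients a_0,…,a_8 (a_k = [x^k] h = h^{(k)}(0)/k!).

L = (64 + 384·x + 768·x^2 + 512·x^3)·Dx - 2·Dx^2 + (1 + 2·x)·Dx^3  (order 3).
h: a_k = 0, -3, 0, 32, 48, -416/5, -1024/3, -29696/105, 2816/5, …
ICs: h(0) = 0, h′(0) = -3, h′′(0) = 0.

f: a_k = -3, 0, 24, 0, -32, 0, 256/15, 0, -512/105, …
L₀ from L_f via x↦r, Dx↦r'^{-1}Dx.
Integrate: L := L₀·Dx.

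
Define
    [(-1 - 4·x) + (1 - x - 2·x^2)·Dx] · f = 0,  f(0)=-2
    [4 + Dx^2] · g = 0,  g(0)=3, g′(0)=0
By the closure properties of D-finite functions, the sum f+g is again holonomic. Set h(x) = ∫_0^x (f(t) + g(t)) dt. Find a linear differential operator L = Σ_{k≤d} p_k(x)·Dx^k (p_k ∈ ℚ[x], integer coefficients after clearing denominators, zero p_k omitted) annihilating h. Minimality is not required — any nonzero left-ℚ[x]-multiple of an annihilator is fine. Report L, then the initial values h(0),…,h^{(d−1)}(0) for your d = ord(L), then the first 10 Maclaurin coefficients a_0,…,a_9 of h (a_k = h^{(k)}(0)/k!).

L = (68 + 304·x + 200·x^2 + 320·x^3 + 160·x^4 + 128·x^5)·Dx + (-20 + 12·x + 24·x^2 + 8·x^3 + 48·x^4 + 96·x^5 + 64·x^6)·Dx^2 + (17 + 76·x + 50·x^2 + 80·x^3 + 40·x^4 + 32·x^5)·Dx^3 + (-5 + 3·x + 6·x^2 + 2·x^3 + 12·x^4 + 24·x^5 + 16·x^6)·Dx^4  (order 4).
h: a_k = 0, 1, -1, -4, -5/2, -4, -7, -1294/105, -85/4, -35908/945, …
ICs: h(0) = 0, h′(0) = 1, h′′(0) = -2, h′′′(0) = -24.

f: a_k = -2, -2, -6, -10, -22, -42, -86, -170, -342, -682, …
g: a_k = 3, 0, -6, 0, 2, 0, -4/15, 0, 2/105, 0, …
Sum ⇒ L₀ = lclm(L_f,L_g) in ℚ(x)⟨Dx⟩.
h=∫₀ˣh₀: take L = L₀·Dx.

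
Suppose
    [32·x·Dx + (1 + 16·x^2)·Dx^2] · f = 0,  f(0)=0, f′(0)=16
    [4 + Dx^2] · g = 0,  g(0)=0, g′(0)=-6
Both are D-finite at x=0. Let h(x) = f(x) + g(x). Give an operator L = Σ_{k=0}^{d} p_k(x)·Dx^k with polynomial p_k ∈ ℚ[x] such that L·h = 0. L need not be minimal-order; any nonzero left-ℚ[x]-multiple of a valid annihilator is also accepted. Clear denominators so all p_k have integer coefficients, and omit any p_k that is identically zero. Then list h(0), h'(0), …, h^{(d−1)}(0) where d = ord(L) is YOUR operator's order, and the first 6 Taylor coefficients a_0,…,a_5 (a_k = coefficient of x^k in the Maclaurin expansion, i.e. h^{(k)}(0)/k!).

f: a_k = 0, 16, 0, -256/3, 0, 4096/5, …
g: a_k = 0, -6, 0, 4, 0, -4/5, …
h₀=f+g: left-lcm gives L₀, ord ≤ 4.
L = (-6016·x + 102400·x^3 + 32768·x^5)·Dx + (-28 + 1216·x^2 + 27648·x^4 + 16384·x^6)·Dx^2 + (-1504·x + 25600·x^3 + 8192·x^5)·Dx^3 + (-7 + 304·x^2 + 6912·x^4 + 4096·x^6)·Dx^4  (order 4).
h: a_k = 0, 10, 0, -244/3, 0, 4092/5, …
ICs: h(0) = 0, h′(0) = 10, h′′(0) = 0, h′′′(0) = -488.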